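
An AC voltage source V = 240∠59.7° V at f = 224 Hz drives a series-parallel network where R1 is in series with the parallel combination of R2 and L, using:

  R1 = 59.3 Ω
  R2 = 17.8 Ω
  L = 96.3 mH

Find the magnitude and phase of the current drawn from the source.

Step 1 — Angular frequency: ω = 2π·f = 2π·224 = 1407 rad/s.
Step 2 — Component impedances:
  R1: Z = R = 59.3 Ω
  R2: Z = R = 17.8 Ω
  L: Z = jωL = j·1407·0.0963 = 0 + j135.5 Ω
Step 3 — Parallel branch: R2 || L = 1/(1/R2 + 1/L) = 17.5 + j2.298 Ω.
Step 4 — Series with R1: Z_total = R1 + (R2 || L) = 76.8 + j2.298 Ω = 76.83∠1.7° Ω.
Step 5 — Source phasor: V = 240∠59.7° V = 121.1 + j207.2 V.
Step 6 — Ohm's law: I = V / Z_total = (121.1 + j207.2) / (76.8 + j2.298) = 1.656 + j2.649 A.
Step 7 — Convert to polar: |I| = 3.124 A, ∠I = 58.0°.

I = 3.124∠58.0° A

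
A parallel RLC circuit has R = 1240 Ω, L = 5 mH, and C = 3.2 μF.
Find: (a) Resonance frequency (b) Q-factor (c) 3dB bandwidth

Step 1 — Resonance: ω₀ = 1/√(LC) = 1/√(0.005·3.2e-06) = 7906 rad/s.
Step 2 — f₀ = ω₀/(2π) = 1258 Hz.
Step 3 — Parallel Q: Q = R/(ω₀L) = 1240/(7906·0.005) = 31.37.
Step 4 — Bandwidth: Δω = ω₀/Q = 252 rad/s; BW = Δω/(2π) = 40.11 Hz.

(a) f₀ = 1258 Hz  (b) Q = 31.37  (c) BW = 40.11 Hz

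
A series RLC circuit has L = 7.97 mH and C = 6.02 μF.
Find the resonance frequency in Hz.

Step 1 — Resonance condition Im(Z)=0 gives ω₀ = 1/√(LC).
Step 2 — ω₀ = 1/√(0.00797·6.02e-06) = 4565 rad/s.
Step 3 — f₀ = ω₀/(2π) = 726.6 Hz.

f₀ = 726.6 Hz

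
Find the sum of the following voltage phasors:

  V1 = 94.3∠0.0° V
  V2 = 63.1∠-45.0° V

Step 1 — Convert each phasor to rectangular form:
  V1 = 94.3·(cos(0.0°) + j·sin(0.0°)) = 94.3 V
  V2 = 63.1·(cos(-45.0°) + j·sin(-45.0°)) = 44.62 - j44.62 V
Step 2 — Sum components: V_total = 138.9 - j44.62 V.
Step 3 — Convert to polar: |V_total| = 145.9 V, ∠V_total = -17.8°.

V_total = 145.9∠-17.8° V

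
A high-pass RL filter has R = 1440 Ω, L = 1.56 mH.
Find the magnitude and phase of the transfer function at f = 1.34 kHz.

Step 1 — Angular frequency: ω = 2π·1340 = 8419 rad/s.
Step 2 — Transfer function: H(jω) = jωL/(R + jωL).
Step 3 — Numerator jωL = j·13.13; denominator R + jωL = 1440 + j13.13.
Step 4 — H = 8.319e-05 + j0.00912.
Step 5 — Magnitude: |H| = 0.009121 (-40.8 dB); phase: φ = 89.5°.

|H| = 0.009121 (-40.8 dB), φ = 89.5°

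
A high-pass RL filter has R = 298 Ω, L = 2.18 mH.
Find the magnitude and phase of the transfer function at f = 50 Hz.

Step 1 — Angular frequency: ω = 2π·50 = 314.2 rad/s.
Step 2 — Transfer function: H(jω) = jωL/(R + jωL).
Step 3 — Numerator jωL = j·0.6849; denominator R + jωL = 298 + j0.6849.
Step 4 — H = 5.282e-06 + j0.002298.
Step 5 — Magnitude: |H| = 0.002298 (-52.8 dB); phase: φ = 89.9°.

|H| = 0.002298 (-52.8 dB), φ = 89.9°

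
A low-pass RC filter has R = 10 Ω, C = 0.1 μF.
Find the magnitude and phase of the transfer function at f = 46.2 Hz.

Step 1 — Angular frequency: ω = 2π·46.2 = 290.3 rad/s.
Step 2 — Transfer function: H(jω) = 1/(1 + jωRC).
Step 3 — Denominator: 1 + jωRC = 1 + j·290.3·10·1e-07 = 1 + j0.0002903.
Step 4 — H = 1 - j0.0002903.
Step 5 — Magnitude: |H| = 1 (-0.0 dB); phase: φ = -0.0°.

|H| = 1 (-0.0 dB), φ = -0.0°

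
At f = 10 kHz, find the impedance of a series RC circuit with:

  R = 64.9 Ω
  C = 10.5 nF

Step 1 — Angular frequency: ω = 2π·f = 2π·1e+04 = 6.283e+04 rad/s.
Step 2 — Component impedances:
  R: Z = R = 64.9 Ω
  C: Z = 1/(jωC) = -j/(ω·C) = 0 - j1516 Ω
Step 3 — Series combination: Z_total = R + C = 64.9 - j1516 Ω = 1517∠-87.5° Ω.

Z = 64.9 - j1516 Ω = 1517∠-87.5° Ω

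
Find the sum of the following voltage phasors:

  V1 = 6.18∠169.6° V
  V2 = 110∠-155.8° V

Step 1 — Convert each phasor to rectangular form:
  V1 = 6.18·(cos(169.6°) + j·sin(169.6°)) = -6.078 + j1.116 V
  V2 = 110·(cos(-155.8°) + j·sin(-155.8°)) = -100.3 - j45.09 V
Step 2 — Sum components: V_total = -106.4 - j43.98 V.
Step 3 — Convert to polar: |V_total| = 115.1 V, ∠V_total = -157.5°.

V_total = 115.1∠-157.5° V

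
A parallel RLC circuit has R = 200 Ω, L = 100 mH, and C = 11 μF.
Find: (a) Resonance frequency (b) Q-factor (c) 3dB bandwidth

Step 1 — Resonance: ω₀ = 1/√(LC) = 1/√(0.1·1.1e-05) = 953.5 rad/s.
Step 2 — f₀ = ω₀/(2π) = 151.7 Hz.
Step 3 — Parallel Q: Q = R/(ω₀L) = 200/(953.5·0.1) = 2.098.
Step 4 — Bandwidth: Δω = ω₀/Q = 454.5 rad/s; BW = Δω/(2π) = 72.34 Hz.

(a) f₀ = 151.7 Hz  (b) Q = 2.098  (c) BW = 72.34 Hz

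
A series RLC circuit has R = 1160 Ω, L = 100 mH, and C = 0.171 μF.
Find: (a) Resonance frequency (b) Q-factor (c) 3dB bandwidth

Step 1 — Resonance condition Im(Z)=0 gives ω₀ = 1/√(LC).
Step 2 — ω₀ = 1/√(0.1·1.71e-07) = 7647 rad/s.
Step 3 — f₀ = ω₀/(2π) = 1217 Hz.
Step 4 — Series Q: Q = ω₀L/R = 7647·0.1/1160 = 0.6592.
Step 5 — 3dB bandwidth: Δω = ω₀/Q = 1.16e+04 rad/s; BW = Δω/(2π) = 1846 Hz.

(a) f₀ = 1217 Hz  (b) Q = 0.6592  (c) BW = 1846 Hz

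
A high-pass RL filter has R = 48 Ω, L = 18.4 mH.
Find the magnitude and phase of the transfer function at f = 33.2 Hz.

Step 1 — Angular frequency: ω = 2π·33.2 = 208.6 rad/s.
Step 2 — Transfer function: H(jω) = jωL/(R + jωL).
Step 3 — Numerator jωL = j·3.838; denominator R + jωL = 48 + j3.838.
Step 4 — H = 0.006354 + j0.07946.
Step 5 — Magnitude: |H| = 0.07971 (-22.0 dB); phase: φ = 85.4°.

|H| = 0.07971 (-22.0 dB), φ = 85.4°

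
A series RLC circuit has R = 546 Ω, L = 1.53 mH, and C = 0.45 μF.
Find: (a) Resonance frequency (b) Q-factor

Step 1 — Resonance condition Im(Z)=0 gives ω₀ = 1/√(LC).
Step 2 — ω₀ = 1/√(0.00153·4.5e-07) = 3.811e+04 rad/s.
Step 3 — f₀ = ω₀/(2π) = 6066 Hz.
Step 4 — Series Q: Q = ω₀L/R = 3.811e+04·0.00153/546 = 0.1068.

(a) f₀ = 6066 Hz  (b) Q = 0.1068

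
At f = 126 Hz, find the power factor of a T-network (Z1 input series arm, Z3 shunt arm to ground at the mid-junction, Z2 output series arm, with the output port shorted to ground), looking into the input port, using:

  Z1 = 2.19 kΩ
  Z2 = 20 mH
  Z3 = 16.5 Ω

Step 1 — Angular frequency: ω = 2π·f = 2π·126 = 791.7 rad/s.
Step 2 — Component impedances:
  Z1: Z = R = 2190 Ω
  Z2: Z = jωL = j·791.7·0.02 = 0 + j15.83 Ω
  Z3: Z = R = 16.5 Ω
Step 3 — With the output port shorted to ground, the output series arm Z2 runs from the junction to ground; the shunt arm Z3 also runs from the junction to ground. They appear in parallel: Z3 || Z2 = 7.91 + j8.243 Ω.
Step 4 — Series with input arm Z1: Z_in = Z1 + (Z3 || Z2) = 2198 + j8.243 Ω = 2198∠0.2° Ω.
Step 5 — Power factor: PF = cos(φ) = Re(Z)/|Z| = 2198/2198 = 1.
Step 6 — Type: Im(Z) = 8.243 ⇒ lagging (phase φ = 0.2°).

PF = 1 (lagging, φ = 0.2°)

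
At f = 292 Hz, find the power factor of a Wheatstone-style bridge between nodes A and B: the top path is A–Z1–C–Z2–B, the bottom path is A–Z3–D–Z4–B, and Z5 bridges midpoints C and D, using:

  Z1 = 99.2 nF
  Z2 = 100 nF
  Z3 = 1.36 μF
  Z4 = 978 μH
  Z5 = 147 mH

Step 1 — Angular frequency: ω = 2π·f = 2π·292 = 1835 rad/s.
Step 2 — Component impedances:
  Z1: Z = 1/(jωC) = -j/(ω·C) = 0 - j5494 Ω
  Z2: Z = 1/(jωC) = -j/(ω·C) = 0 - j5451 Ω
  Z3: Z = 1/(jωC) = -j/(ω·C) = 0 - j400.8 Ω
  Z4: Z = jωL = j·1835·0.000978 = 0 + j1.794 Ω
  Z5: Z = jωL = j·1835·0.147 = 0 + j269.7 Ω
Step 3 — Bridge requires nodal analysis (the Z5 bridge couples midpoints C and D, so the two paths cannot be reduced to a simple series/parallel combination). Setting node B to ground and injecting 1 A at node A, the 3-node admittance system at A, C, D solves to V_A = Z_AB = 0 - j370.3 Ω = 370.3∠-90.0° Ω.
Step 4 — Power factor: PF = cos(φ) = Re(Z)/|Z| = 0/370.3 = 0.
Step 5 — Type: Im(Z) = -370.3 ⇒ leading (phase φ = -90.0°).

PF = 0 (leading, φ = -90.0°)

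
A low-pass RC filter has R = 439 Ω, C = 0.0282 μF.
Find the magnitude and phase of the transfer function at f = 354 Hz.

Step 1 — Angular frequency: ω = 2π·354 = 2224 rad/s.
Step 2 — Transfer function: H(jω) = 1/(1 + jωRC).
Step 3 — Denominator: 1 + jωRC = 1 + j·2224·439·2.82e-08 = 1 + j0.02754.
Step 4 — H = 0.9992 - j0.02751.
Step 5 — Magnitude: |H| = 0.9996 (-0.0 dB); phase: φ = -1.6°.

|H| = 0.9996 (-0.0 dB), φ = -1.6°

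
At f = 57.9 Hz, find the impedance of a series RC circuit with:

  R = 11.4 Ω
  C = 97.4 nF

Step 1 — Angular frequency: ω = 2π·f = 2π·57.9 = 363.8 rad/s.
Step 2 — Component impedances:
  R: Z = R = 11.4 Ω
  C: Z = 1/(jωC) = -j/(ω·C) = 0 - j2.822e+04 Ω
Step 3 — Series combination: Z_total = R + C = 11.4 - j2.822e+04 Ω = 2.822e+04∠-90.0° Ω.

Z = 11.4 - j2.822e+04 Ω = 2.822e+04∠-90.0° Ω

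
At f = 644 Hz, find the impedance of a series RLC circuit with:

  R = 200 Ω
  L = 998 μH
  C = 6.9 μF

Step 1 — Angular frequency: ω = 2π·f = 2π·644 = 4046 rad/s.
Step 2 — Component impedances:
  R: Z = R = 200 Ω
  L: Z = jωL = j·4046·0.000998 = 0 + j4.038 Ω
  C: Z = 1/(jωC) = -j/(ω·C) = 0 - j35.82 Ω
Step 3 — Series combination: Z_total = R + L + C = 200 - j31.78 Ω = 202.5∠-9.0° Ω.

Z = 200 - j31.78 Ω = 202.5∠-9.0° Ω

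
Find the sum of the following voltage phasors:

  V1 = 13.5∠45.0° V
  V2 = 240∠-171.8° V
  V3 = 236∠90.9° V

Step 1 — Convert each phasor to rectangular form:
  V1 = 13.5·(cos(45.0°) + j·sin(45.0°)) = 9.546 + j9.546 V
  V2 = 240·(cos(-171.8°) + j·sin(-171.8°)) = -237.5 - j34.23 V
  V3 = 236·(cos(90.9°) + j·sin(90.9°)) = -3.707 + j236 V
Step 2 — Sum components: V_total = -231.7 + j211.3 V.
Step 3 — Convert to polar: |V_total| = 313.6 V, ∠V_total = 137.6°.

V_total = 313.6∠137.6° V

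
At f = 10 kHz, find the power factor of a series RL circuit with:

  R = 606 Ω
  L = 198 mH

Step 1 — Angular frequency: ω = 2π·f = 2π·1e+04 = 6.283e+04 rad/s.
Step 2 — Component impedances:
  R: Z = R = 606 Ω
  L: Z = jωL = j·6.283e+04·0.198 = 0 + j1.244e+04 Ω
Step 3 — Series combination: Z_total = R + L = 606 + j1.244e+04 Ω = 1.246e+04∠87.2° Ω.
Step 4 — Power factor: PF = cos(φ) = Re(Z)/|Z| = 606/12455.5 = 0.04865.
Step 5 — Type: Im(Z) = 1.244e+04 ⇒ lagging (phase φ = 87.2°).

PF = 0.04865 (lagging, φ = 87.2°)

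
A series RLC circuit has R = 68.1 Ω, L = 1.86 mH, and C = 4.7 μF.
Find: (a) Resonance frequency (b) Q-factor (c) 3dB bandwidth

Step 1 — Resonance: ω₀ = 1/√(LC) = 1/√(0.00186·4.7e-06) = 1.07e+04 rad/s.
Step 2 — f₀ = ω₀/(2π) = 1702 Hz.
Step 3 — Series Q: Q = ω₀L/R = 1.07e+04·0.00186/68.1 = 0.2921.
Step 4 — Bandwidth: Δω = ω₀/Q = 3.661e+04 rad/s; BW = Δω/(2π) = 5827 Hz.

(a) f₀ = 1702 Hz  (b) Q = 0.2921  (c) BW = 5827 Hz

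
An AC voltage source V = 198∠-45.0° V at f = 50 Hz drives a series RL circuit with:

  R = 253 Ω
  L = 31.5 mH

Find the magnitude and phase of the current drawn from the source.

Step 1 — Angular frequency: ω = 2π·f = 2π·50 = 314.2 rad/s.
Step 2 — Component impedances:
  R: Z = R = 253 Ω
  L: Z = jωL = j·314.2·0.0315 = 0 + j9.896 Ω
Step 3 — Series combination: Z_total = R + L = 253 + j9.896 Ω = 253.2∠2.2° Ω.
Step 4 — Source phasor: V = 198∠-45.0° V = 140 - j140 V.
Step 5 — Ohm's law: I = V / Z_total = (140 - j140) / (253 + j9.896) = 0.5309 - j0.5742 A.
Step 6 — Convert to polar: |I| = 0.782 A, ∠I = -47.2°.

I = 0.782∠-47.2° A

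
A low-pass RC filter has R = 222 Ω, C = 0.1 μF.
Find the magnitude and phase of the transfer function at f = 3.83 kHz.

Step 1 — Angular frequency: ω = 2π·3830 = 2.406e+04 rad/s.
Step 2 — Transfer function: H(jω) = 1/(1 + jωRC).
Step 3 — Denominator: 1 + jωRC = 1 + j·2.406e+04·222·1e-07 = 1 + j0.5342.
Step 4 — H = 0.778 - j0.4156.
Step 5 — Magnitude: |H| = 0.882 (-1.1 dB); phase: φ = -28.1°.

|H| = 0.882 (-1.1 dB), φ = -28.1°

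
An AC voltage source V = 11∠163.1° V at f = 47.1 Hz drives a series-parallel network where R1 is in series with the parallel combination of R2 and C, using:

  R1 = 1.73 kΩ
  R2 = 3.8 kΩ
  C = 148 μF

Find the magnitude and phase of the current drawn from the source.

Step 1 — Angular frequency: ω = 2π·f = 2π·47.1 = 295.9 rad/s.
Step 2 — Component impedances:
  R1: Z = R = 1730 Ω
  R2: Z = R = 3800 Ω
  C: Z = 1/(jωC) = -j/(ω·C) = 0 - j22.83 Ω
Step 3 — Parallel branch: R2 || C = 1/(1/R2 + 1/C) = 0.1372 - j22.83 Ω.
Step 4 — Series with R1: Z_total = R1 + (R2 || C) = 1730 - j22.83 Ω = 1730∠-0.8° Ω.
Step 5 — Source phasor: V = 11∠163.1° V = -10.52 + j3.198 V.
Step 6 — Ohm's law: I = V / Z_total = (-10.52 + j3.198) / (1730 - j22.83) = -0.006107 + j0.001768 A.
Step 7 — Convert to polar: |I| = 0.006357 A, ∠I = 163.9°.

I = 0.006357∠163.9° A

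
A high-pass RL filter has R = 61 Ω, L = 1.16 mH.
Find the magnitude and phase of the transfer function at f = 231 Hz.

Step 1 — Angular frequency: ω = 2π·231 = 1451 rad/s.
Step 2 — Transfer function: H(jω) = jωL/(R + jωL).
Step 3 — Numerator jωL = j·1.684; denominator R + jωL = 61 + j1.684.
Step 4 — H = 0.0007612 + j0.02758.
Step 5 — Magnitude: |H| = 0.02759 (-31.2 dB); phase: φ = 88.4°.

|H| = 0.02759 (-31.2 dB), φ = 88.4°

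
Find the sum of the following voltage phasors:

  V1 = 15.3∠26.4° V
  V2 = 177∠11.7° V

Step 1 — Convert each phasor to rectangular form:
  V1 = 15.3·(cos(26.4°) + j·sin(26.4°)) = 13.7 + j6.803 V
  V2 = 177·(cos(11.7°) + j·sin(11.7°)) = 173.3 + j35.89 V
Step 2 — Sum components: V_total = 187 + j42.7 V.
Step 3 — Convert to polar: |V_total| = 191.8 V, ∠V_total = 12.9°.

V_total = 191.8∠12.9° V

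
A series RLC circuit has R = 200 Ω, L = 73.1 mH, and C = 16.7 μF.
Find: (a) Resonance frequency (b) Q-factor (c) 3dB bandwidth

Step 1 — Resonance: ω₀ = 1/√(LC) = 1/√(0.0731·1.67e-05) = 905.1 rad/s.
Step 2 — f₀ = ω₀/(2π) = 144 Hz.
Step 3 — Series Q: Q = ω₀L/R = 905.1·0.0731/200 = 0.3308.
Step 4 — Bandwidth: Δω = ω₀/Q = 2736 rad/s; BW = Δω/(2π) = 435.4 Hz.

(a) f₀ = 144 Hz  (b) Q = 0.3308  (c) BW = 435.4 Hz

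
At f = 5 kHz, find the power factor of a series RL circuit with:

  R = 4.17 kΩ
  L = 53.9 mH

Step 1 — Angular frequency: ω = 2π·f = 2π·5000 = 3.142e+04 rad/s.
Step 2 — Component impedances:
  R: Z = R = 4170 Ω
  L: Z = jωL = j·3.142e+04·0.0539 = 0 + j1693 Ω
Step 3 — Series combination: Z_total = R + L = 4170 + j1693 Ω = 4501∠22.1° Ω.
Step 4 — Power factor: PF = cos(φ) = Re(Z)/|Z| = 4170/4501 = 0.9265.
Step 5 — Type: Im(Z) = 1693 ⇒ lagging (phase φ = 22.1°).

PF = 0.9265 (lagging, φ = 22.1°)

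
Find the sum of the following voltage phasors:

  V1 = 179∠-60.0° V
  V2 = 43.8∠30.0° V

Step 1 — Convert each phasor to rectangular form:
  V1 = 179·(cos(-60.0°) + j·sin(-60.0°)) = 89.5 - j155 V
  V2 = 43.8·(cos(30.0°) + j·sin(30.0°)) = 37.93 + j21.9 V
Step 2 — Sum components: V_total = 127.4 - j133.1 V.
Step 3 — Convert to polar: |V_total| = 184.3 V, ∠V_total = -46.3°.

V_total = 184.3∠-46.3° V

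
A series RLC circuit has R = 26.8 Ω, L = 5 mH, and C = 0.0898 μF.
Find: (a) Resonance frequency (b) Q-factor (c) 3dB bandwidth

Step 1 — Resonance condition Im(Z)=0 gives ω₀ = 1/√(LC).
Step 2 — ω₀ = 1/√(0.005·8.98e-08) = 4.719e+04 rad/s.
Step 3 — f₀ = ω₀/(2π) = 7511 Hz.
Step 4 — Series Q: Q = ω₀L/R = 4.719e+04·0.005/26.8 = 8.805.
Step 5 — 3dB bandwidth: Δω = ω₀/Q = 5360 rad/s; BW = Δω/(2π) = 853.1 Hz.

(a) f₀ = 7511 Hz  (b) Q = 8.805  (c) BW = 853.1 Hz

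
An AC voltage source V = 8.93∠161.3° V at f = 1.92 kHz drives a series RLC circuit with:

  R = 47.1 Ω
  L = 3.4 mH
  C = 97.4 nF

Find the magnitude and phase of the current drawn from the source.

Step 1 — Angular frequency: ω = 2π·f = 2π·1920 = 1.206e+04 rad/s.
Step 2 — Component impedances:
  R: Z = R = 47.1 Ω
  L: Z = jωL = j·1.206e+04·0.0034 = 0 + j41.02 Ω
  C: Z = 1/(jωC) = -j/(ω·C) = 0 - j851.1 Ω
Step 3 — Series combination: Z_total = R + L + C = 47.1 - j810 Ω = 811.4∠-86.7° Ω.
Step 4 — Source phasor: V = 8.93∠161.3° V = -8.459 + j2.863 V.
Step 5 — Ohm's law: I = V / Z_total = (-8.459 + j2.863) / (47.1 - j810) = -0.004128 - j0.0102 A.
Step 6 — Convert to polar: |I| = 0.01101 A, ∠I = -112.0°.

I = 0.01101∠-112.0° A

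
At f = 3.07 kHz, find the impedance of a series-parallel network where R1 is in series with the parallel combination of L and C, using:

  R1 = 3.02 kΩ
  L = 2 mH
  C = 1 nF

Step 1 — Angular frequency: ω = 2π·f = 2π·3070 = 1.929e+04 rad/s.
Step 2 — Component impedances:
  R1: Z = R = 3020 Ω
  L: Z = jωL = j·1.929e+04·0.002 = 0 + j38.58 Ω
  C: Z = 1/(jωC) = -j/(ω·C) = 0 - j5.184e+04 Ω
Step 3 — Parallel branch: L || C = 1/(1/L + 1/C) = 0 + j38.61 Ω.
Step 4 — Series with R1: Z_total = R1 + (L || C) = 3020 + j38.61 Ω = 3020∠0.7° Ω.

Z = 3020 + j38.61 Ω = 3020∠0.7° Ω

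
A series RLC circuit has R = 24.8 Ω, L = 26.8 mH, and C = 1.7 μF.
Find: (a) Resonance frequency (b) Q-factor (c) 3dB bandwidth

Step 1 — Resonance condition Im(Z)=0 gives ω₀ = 1/√(LC).
Step 2 — ω₀ = 1/√(0.0268·1.7e-06) = 4685 rad/s.
Step 3 — f₀ = ω₀/(2π) = 745.6 Hz.
Step 4 — Series Q: Q = ω₀L/R = 4685·0.0268/24.8 = 5.063.
Step 5 — 3dB bandwidth: Δω = ω₀/Q = 925.4 rad/s; BW = Δω/(2π) = 147.3 Hz.

(a) f₀ = 745.6 Hz  (b) Q = 5.063  (c) BW = 147.3 Hz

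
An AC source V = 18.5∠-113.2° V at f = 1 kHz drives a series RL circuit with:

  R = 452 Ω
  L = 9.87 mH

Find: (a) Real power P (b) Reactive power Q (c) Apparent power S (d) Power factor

Step 1 — Angular frequency: ω = 2π·f = 2π·1000 = 6283 rad/s.
Step 2 — Component impedances:
  R: Z = R = 452 Ω
  L: Z = jωL = j·6283·0.00987 = 0 + j62.02 Ω
Step 3 — Series combination: Z_total = R + L = 452 + j62.02 Ω = 456.2∠7.8° Ω.
Step 4 — Source phasor: V = 18.5∠-113.2° V = -7.288 - j17 V.
Step 5 — Current: I = V / Z = -0.02089 - j0.03475 A = 0.04055∠-121.0° A.
Step 6 — Complex power: S = V·I* = 0.7432 + j0.102 VA.
Step 7 — Real power: P = Re(S) = 0.7432 W.
Step 8 — Reactive power: Q = Im(S) = 0.102 VAR.
Step 9 — Apparent power: |S| = 0.7502 VA.
Step 10 — Power factor: PF = P/|S| = 0.9907 (lagging).

(a) P = 0.7432 W  (b) Q = 0.102 VAR  (c) S = 0.7502 VA  (d) PF = 0.9907 (lagging)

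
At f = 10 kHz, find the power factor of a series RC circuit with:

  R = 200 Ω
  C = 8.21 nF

Step 1 — Angular frequency: ω = 2π·f = 2π·1e+04 = 6.283e+04 rad/s.
Step 2 — Component impedances:
  R: Z = R = 200 Ω
  C: Z = 1/(jωC) = -j/(ω·C) = 0 - j1939 Ω
Step 3 — Series combination: Z_total = R + C = 200 - j1939 Ω = 1949∠-84.1° Ω.
Step 4 — Power factor: PF = cos(φ) = Re(Z)/|Z| = 200/1949 = 0.1026.
Step 5 — Type: Im(Z) = -1939 ⇒ leading (phase φ = -84.1°).

PF = 0.1026 (leading, φ = -84.1°)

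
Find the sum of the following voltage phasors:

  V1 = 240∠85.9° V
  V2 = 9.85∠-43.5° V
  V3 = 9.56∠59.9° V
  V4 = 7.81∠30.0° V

Step 1 — Convert each phasor to rectangular form:
  V1 = 240·(cos(85.9°) + j·sin(85.9°)) = 17.16 + j239.4 V
  V2 = 9.85·(cos(-43.5°) + j·sin(-43.5°)) = 7.145 - j6.78 V
  V3 = 9.56·(cos(59.9°) + j·sin(59.9°)) = 4.794 + j8.271 V
  V4 = 7.81·(cos(30.0°) + j·sin(30.0°)) = 6.764 + j3.905 V
Step 2 — Sum components: V_total = 35.86 + j244.8 V.
Step 3 — Convert to polar: |V_total| = 247.4 V, ∠V_total = 81.7°.

V_total = 247.4∠81.7° V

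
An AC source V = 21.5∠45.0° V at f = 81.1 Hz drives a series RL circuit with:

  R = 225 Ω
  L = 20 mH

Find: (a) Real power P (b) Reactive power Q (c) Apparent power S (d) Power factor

Step 1 — Angular frequency: ω = 2π·f = 2π·81.1 = 509.6 rad/s.
Step 2 — Component impedances:
  R: Z = R = 225 Ω
  L: Z = jωL = j·509.6·0.02 = 0 + j10.19 Ω
Step 3 — Series combination: Z_total = R + L = 225 + j10.19 Ω = 225.2∠2.6° Ω.
Step 4 — Source phasor: V = 21.5∠45.0° V = 15.2 + j15.2 V.
Step 5 — Current: I = V / Z = 0.07048 + j0.06438 A = 0.09546∠42.4° A.
Step 6 — Complex power: S = V·I* = 2.05 + j0.09287 VA.
Step 7 — Real power: P = Re(S) = 2.05 W.
Step 8 — Reactive power: Q = Im(S) = 0.09287 VAR.
Step 9 — Apparent power: |S| = 2.052 VA.
Step 10 — Power factor: PF = P/|S| = 0.999 (lagging).

(a) P = 2.05 W  (b) Q = 0.09287 VAR  (c) S = 2.052 VA  (d) PF = 0.999 (lagging)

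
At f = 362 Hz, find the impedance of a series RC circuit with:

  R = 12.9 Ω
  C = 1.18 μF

Step 1 — Angular frequency: ω = 2π·f = 2π·362 = 2275 rad/s.
Step 2 — Component impedances:
  R: Z = R = 12.9 Ω
  C: Z = 1/(jωC) = -j/(ω·C) = 0 - j372.6 Ω
Step 3 — Series combination: Z_total = R + C = 12.9 - j372.6 Ω = 372.8∠-88.0° Ω.

Z = 12.9 - j372.6 Ω = 372.8∠-88.0° Ω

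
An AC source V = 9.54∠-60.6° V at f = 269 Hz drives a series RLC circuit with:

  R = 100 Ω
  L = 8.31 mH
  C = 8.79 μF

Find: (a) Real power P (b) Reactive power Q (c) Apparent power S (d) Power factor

Step 1 — Angular frequency: ω = 2π·f = 2π·269 = 1690 rad/s.
Step 2 — Component impedances:
  R: Z = R = 100 Ω
  L: Z = jωL = j·1690·0.00831 = 0 + j14.05 Ω
  C: Z = 1/(jωC) = -j/(ω·C) = 0 - j67.31 Ω
Step 3 — Series combination: Z_total = R + L + C = 100 - j53.26 Ω = 113.3∠-28.0° Ω.
Step 4 — Source phasor: V = 9.54∠-60.6° V = 4.683 - j8.311 V.
Step 5 — Current: I = V / Z = 0.07097 - j0.04531 A = 0.0842∠-32.6° A.
Step 6 — Complex power: S = V·I* = 0.709 - j0.3776 VA.
Step 7 — Real power: P = Re(S) = 0.709 W.
Step 8 — Reactive power: Q = Im(S) = -0.3776 VAR.
Step 9 — Apparent power: |S| = 0.8033 VA.
Step 10 — Power factor: PF = P/|S| = 0.8826 (leading).

(a) P = 0.709 W  (b) Q = -0.3776 VAR  (c) S = 0.8033 VA  (d) PF = 0.8826 (leading)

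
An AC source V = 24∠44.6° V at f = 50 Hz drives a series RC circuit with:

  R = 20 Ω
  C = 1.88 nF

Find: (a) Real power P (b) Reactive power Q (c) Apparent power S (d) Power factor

Step 1 — Angular frequency: ω = 2π·f = 2π·50 = 314.2 rad/s.
Step 2 — Component impedances:
  R: Z = R = 20 Ω
  C: Z = 1/(jωC) = -j/(ω·C) = 0 - j1.693e+06 Ω
Step 3 — Series combination: Z_total = R + C = 20 - j1.693e+06 Ω = 1.693e+06∠-90.0° Ω.
Step 4 — Source phasor: V = 24∠44.6° V = 17.09 + j16.85 V.
Step 5 — Current: I = V / Z = -9.953e-06 + j1.009e-05 A = 1.417e-05∠134.6° A.
Step 6 — Complex power: S = V·I* = 4.019e-09 - j0.0003402 VA.
Step 7 — Real power: P = Re(S) = 4.019e-09 W.
Step 8 — Reactive power: Q = Im(S) = -0.0003402 VAR.
Step 9 — Apparent power: |S| = 0.0003402 VA.
Step 10 — Power factor: PF = P/|S| = 1.181e-05 (leading).

(a) P = 4.019e-09 W  (b) Q = -0.0003402 VAR  (c) S = 0.0003402 VA  (d) PF = 1.181e-05 (leading)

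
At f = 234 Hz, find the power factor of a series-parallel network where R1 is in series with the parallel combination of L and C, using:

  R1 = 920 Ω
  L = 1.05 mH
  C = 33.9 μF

Step 1 — Angular frequency: ω = 2π·f = 2π·234 = 1470 rad/s.
Step 2 — Component impedances:
  R1: Z = R = 920 Ω
  L: Z = jωL = j·1470·0.00105 = 0 + j1.544 Ω
  C: Z = 1/(jωC) = -j/(ω·C) = 0 - j20.06 Ω
Step 3 — Parallel branch: L || C = 1/(1/L + 1/C) = 0 + j1.672 Ω.
Step 4 — Series with R1: Z_total = R1 + (L || C) = 920 + j1.672 Ω = 920∠0.1° Ω.
Step 5 — Power factor: PF = cos(φ) = Re(Z)/|Z| = 920/920 = 1.
Step 6 — Type: Im(Z) = 1.672 ⇒ lagging (phase φ = 0.1°).

PF = 1 (lagging, φ = 0.1°)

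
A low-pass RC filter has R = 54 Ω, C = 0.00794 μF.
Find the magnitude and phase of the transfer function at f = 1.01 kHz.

Step 1 — Angular frequency: ω = 2π·1010 = 6346 rad/s.
Step 2 — Transfer function: H(jω) = 1/(1 + jωRC).
Step 3 — Denominator: 1 + jωRC = 1 + j·6346·54·7.94e-09 = 1 + j0.002721.
Step 4 — H = 1 - j0.002721.
Step 5 — Magnitude: |H| = 1 (-0.0 dB); phase: φ = -0.2°.

|H| = 1 (-0.0 dB), φ = -0.2°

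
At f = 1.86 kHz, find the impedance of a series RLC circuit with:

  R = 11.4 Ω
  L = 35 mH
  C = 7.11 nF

Step 1 — Angular frequency: ω = 2π·f = 2π·1860 = 1.169e+04 rad/s.
Step 2 — Component impedances:
  R: Z = R = 11.4 Ω
  L: Z = jωL = j·1.169e+04·0.035 = 0 + j409 Ω
  C: Z = 1/(jωC) = -j/(ω·C) = 0 - j1.203e+04 Ω
Step 3 — Series combination: Z_total = R + L + C = 11.4 - j1.163e+04 Ω = 1.163e+04∠-89.9° Ω.

Z = 11.4 - j1.163e+04 Ω = 1.163e+04∠-89.9° Ω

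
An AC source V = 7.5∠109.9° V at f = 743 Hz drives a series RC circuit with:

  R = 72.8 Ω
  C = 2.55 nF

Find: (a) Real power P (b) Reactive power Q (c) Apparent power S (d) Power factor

Step 1 — Angular frequency: ω = 2π·f = 2π·743 = 4668 rad/s.
Step 2 — Component impedances:
  R: Z = R = 72.8 Ω
  C: Z = 1/(jωC) = -j/(ω·C) = 0 - j8.4e+04 Ω
Step 3 — Series combination: Z_total = R + C = 72.8 - j8.4e+04 Ω = 8.4e+04∠-90.0° Ω.
Step 4 — Source phasor: V = 7.5∠109.9° V = -2.553 + j7.052 V.
Step 5 — Current: I = V / Z = -8.398e-05 - j3.032e-05 A = 8.928e-05∠-160.1° A.
Step 6 — Complex power: S = V·I* = 5.803e-07 - j0.0006696 VA.
Step 7 — Real power: P = Re(S) = 5.803e-07 W.
Step 8 — Reactive power: Q = Im(S) = -0.0006696 VAR.
Step 9 — Apparent power: |S| = 0.0006696 VA.
Step 10 — Power factor: PF = P/|S| = 0.0008666 (leading).

(a) P = 5.803e-07 W  (b) Q = -0.0006696 VAR  (c) S = 0.0006696 VA  (d) PF = 0.0008666 (leading)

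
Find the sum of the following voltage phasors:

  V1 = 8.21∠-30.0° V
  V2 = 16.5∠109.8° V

Step 1 — Convert each phasor to rectangular form:
  V1 = 8.21·(cos(-30.0°) + j·sin(-30.0°)) = 7.11 - j4.105 V
  V2 = 16.5·(cos(109.8°) + j·sin(109.8°)) = -5.589 + j15.52 V
Step 2 — Sum components: V_total = 1.521 + j11.42 V.
Step 3 — Convert to polar: |V_total| = 11.52 V, ∠V_total = 82.4°.

V_total = 11.52∠82.4° V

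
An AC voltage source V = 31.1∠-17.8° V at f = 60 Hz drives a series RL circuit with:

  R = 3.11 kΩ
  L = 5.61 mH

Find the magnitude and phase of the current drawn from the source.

Step 1 — Angular frequency: ω = 2π·f = 2π·60 = 377 rad/s.
Step 2 — Component impedances:
  R: Z = R = 3110 Ω
  L: Z = jωL = j·377·0.00561 = 0 + j2.115 Ω
Step 3 — Series combination: Z_total = R + L = 3110 + j2.115 Ω = 3110∠0.0° Ω.
Step 4 — Source phasor: V = 31.1∠-17.8° V = 29.61 - j9.507 V.
Step 5 — Ohm's law: I = V / Z_total = (29.61 - j9.507) / (3110 + j2.115) = 0.009519 - j0.003063 A.
Step 6 — Convert to polar: |I| = 0.01 A, ∠I = -17.8°.

I = 0.01∠-17.8° A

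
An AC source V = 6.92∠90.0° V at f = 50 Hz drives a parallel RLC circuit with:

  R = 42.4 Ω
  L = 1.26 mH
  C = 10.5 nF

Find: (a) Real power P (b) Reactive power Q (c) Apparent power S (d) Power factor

Step 1 — Angular frequency: ω = 2π·f = 2π·50 = 314.2 rad/s.
Step 2 — Component impedances:
  R: Z = R = 42.4 Ω
  L: Z = jωL = j·314.2·0.00126 = 0 + j0.3958 Ω
  C: Z = 1/(jωC) = -j/(ω·C) = 0 - j3.032e+05 Ω
Step 3 — Parallel combination: 1/Z_total = 1/R + 1/L + 1/C; Z_total = 0.003695 + j0.3958 Ω = 0.3958∠89.5° Ω.
Step 4 — Source phasor: V = 6.92∠90.0° V = 0 + j6.92 V.
Step 5 — Current: I = V / Z = 17.48 + j0.1632 A = 17.48∠0.5° A.
Step 6 — Complex power: S = V·I* = 1.129 + j121 VA.
Step 7 — Real power: P = Re(S) = 1.129 W.
Step 8 — Reactive power: Q = Im(S) = 121 VAR.
Step 9 — Apparent power: |S| = 121 VA.
Step 10 — Power factor: PF = P/|S| = 0.009335 (lagging).

(a) P = 1.129 W  (b) Q = 121 VAR  (c) S = 121 VA  (d) PF = 0.009335 (lagging)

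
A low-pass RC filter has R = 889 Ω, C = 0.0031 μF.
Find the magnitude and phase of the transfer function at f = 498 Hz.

Step 1 — Angular frequency: ω = 2π·498 = 3129 rad/s.
Step 2 — Transfer function: H(jω) = 1/(1 + jωRC).
Step 3 — Denominator: 1 + jωRC = 1 + j·3129·889·3.1e-09 = 1 + j0.008623.
Step 4 — H = 0.9999 - j0.008623.
Step 5 — Magnitude: |H| = 1 (-0.0 dB); phase: φ = -0.5°.

|H| = 1 (-0.0 dB), φ = -0.5°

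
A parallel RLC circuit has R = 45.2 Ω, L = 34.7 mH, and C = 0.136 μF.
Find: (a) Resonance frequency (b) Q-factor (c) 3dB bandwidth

Step 1 — Resonance: ω₀ = 1/√(LC) = 1/√(0.0347·1.36e-07) = 1.456e+04 rad/s.
Step 2 — f₀ = ω₀/(2π) = 2317 Hz.
Step 3 — Parallel Q: Q = R/(ω₀L) = 45.2/(1.456e+04·0.0347) = 0.08948.
Step 4 — Bandwidth: Δω = ω₀/Q = 1.627e+05 rad/s; BW = Δω/(2π) = 2.589e+04 Hz.

(a) f₀ = 2317 Hz  (b) Q = 0.08948  (c) BW = 2.589e+04 Hz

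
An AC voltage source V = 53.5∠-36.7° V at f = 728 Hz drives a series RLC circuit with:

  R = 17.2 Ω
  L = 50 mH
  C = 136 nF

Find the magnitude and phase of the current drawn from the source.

Step 1 — Angular frequency: ω = 2π·f = 2π·728 = 4574 rad/s.
Step 2 — Component impedances:
  R: Z = R = 17.2 Ω
  L: Z = jωL = j·4574·0.05 = 0 + j228.7 Ω
  C: Z = 1/(jωC) = -j/(ω·C) = 0 - j1607 Ω
Step 3 — Series combination: Z_total = R + L + C = 17.2 - j1379 Ω = 1379∠-89.3° Ω.
Step 4 — Source phasor: V = 53.5∠-36.7° V = 42.89 - j31.97 V.
Step 5 — Ohm's law: I = V / Z_total = (42.89 - j31.97) / (17.2 - j1379) = 0.02357 + j0.03082 A.
Step 6 — Convert to polar: |I| = 0.0388 A, ∠I = 52.6°.

I = 0.0388∠52.6° A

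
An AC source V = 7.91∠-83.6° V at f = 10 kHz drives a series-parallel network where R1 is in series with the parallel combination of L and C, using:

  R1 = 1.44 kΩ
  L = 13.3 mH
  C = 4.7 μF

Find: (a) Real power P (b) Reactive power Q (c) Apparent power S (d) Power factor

Step 1 — Angular frequency: ω = 2π·f = 2π·1e+04 = 6.283e+04 rad/s.
Step 2 — Component impedances:
  R1: Z = R = 1440 Ω
  L: Z = jωL = j·6.283e+04·0.0133 = 0 + j835.7 Ω
  C: Z = 1/(jωC) = -j/(ω·C) = 0 - j3.386 Ω
Step 3 — Parallel branch: L || C = 1/(1/L + 1/C) = 0 - j3.4 Ω.
Step 4 — Series with R1: Z_total = R1 + (L || C) = 1440 - j3.4 Ω = 1440∠-0.1° Ω.
Step 5 — Source phasor: V = 7.91∠-83.6° V = 0.8817 - j7.861 V.
Step 6 — Current: I = V / Z = 0.0006252 - j0.005457 A = 0.005493∠-83.5° A.
Step 7 — Complex power: S = V·I* = 0.04345 - j0.0001026 VA.
Step 8 — Real power: P = Re(S) = 0.04345 W.
Step 9 — Reactive power: Q = Im(S) = -0.0001026 VAR.
Step 10 — Apparent power: |S| = 0.04345 VA.
Step 11 — Power factor: PF = P/|S| = 1 (leading).

(a) P = 0.04345 W  (b) Q = -0.0001026 VAR  (c) S = 0.04345 VA  (d) PF = 1 (leading)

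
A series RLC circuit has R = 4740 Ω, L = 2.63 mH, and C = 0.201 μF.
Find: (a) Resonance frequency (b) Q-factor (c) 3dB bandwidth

Step 1 — Resonance: ω₀ = 1/√(LC) = 1/√(0.00263·2.01e-07) = 4.349e+04 rad/s.
Step 2 — f₀ = ω₀/(2π) = 6922 Hz.
Step 3 — Series Q: Q = ω₀L/R = 4.349e+04·0.00263/4740 = 0.02413.
Step 4 — Bandwidth: Δω = ω₀/Q = 1.802e+06 rad/s; BW = Δω/(2π) = 2.868e+05 Hz.

(a) f₀ = 6922 Hz  (b) Q = 0.02413  (c) BW = 2.868e+05 Hz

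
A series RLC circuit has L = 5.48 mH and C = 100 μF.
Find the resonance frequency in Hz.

Step 1 — Resonance condition Im(Z)=0 gives ω₀ = 1/√(LC).
Step 2 — ω₀ = 1/√(0.00548·0.0001) = 1351 rad/s.
Step 3 — f₀ = ω₀/(2π) = 215 Hz.

f₀ = 215 Hz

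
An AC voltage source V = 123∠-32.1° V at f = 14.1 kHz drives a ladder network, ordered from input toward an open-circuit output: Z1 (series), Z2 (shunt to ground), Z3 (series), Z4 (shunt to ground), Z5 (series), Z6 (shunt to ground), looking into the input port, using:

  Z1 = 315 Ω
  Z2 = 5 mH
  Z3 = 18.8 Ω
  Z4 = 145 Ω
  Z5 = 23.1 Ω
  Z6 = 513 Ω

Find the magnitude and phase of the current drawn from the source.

Step 1 — Angular frequency: ω = 2π·f = 2π·1.41e+04 = 8.859e+04 rad/s.
Step 2 — Component impedances:
  Z1: Z = R = 315 Ω
  Z2: Z = jωL = j·8.859e+04·0.005 = 0 + j443 Ω
  Z3: Z = R = 18.8 Ω
  Z4: Z = R = 145 Ω
  Z5: Z = R = 23.1 Ω
  Z6: Z = R = 513 Ω
Step 3 — Ladder network (open output): work backward from the far end, alternating series and parallel combinations. Z_in = 436.9 + j36.6 Ω = 438.5∠4.8° Ω.
Step 4 — Source phasor: V = 123∠-32.1° V = 104.2 - j65.36 V.
Step 5 — Ohm's law: I = V / Z_total = (104.2 - j65.36) / (436.9 + j36.6) = 0.2244 - j0.1684 A.
Step 6 — Convert to polar: |I| = 0.2805 A, ∠I = -36.9°.

I = 0.2805∠-36.9° A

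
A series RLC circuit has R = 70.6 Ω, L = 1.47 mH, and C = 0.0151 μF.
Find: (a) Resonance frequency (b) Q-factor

Step 1 — Resonance condition Im(Z)=0 gives ω₀ = 1/√(LC).
Step 2 — ω₀ = 1/√(0.00147·1.51e-08) = 2.123e+05 rad/s.
Step 3 — f₀ = ω₀/(2π) = 3.378e+04 Hz.
Step 4 — Series Q: Q = ω₀L/R = 2.123e+05·0.00147/70.6 = 4.419.

(a) f₀ = 3.378e+04 Hz  (b) Q = 4.419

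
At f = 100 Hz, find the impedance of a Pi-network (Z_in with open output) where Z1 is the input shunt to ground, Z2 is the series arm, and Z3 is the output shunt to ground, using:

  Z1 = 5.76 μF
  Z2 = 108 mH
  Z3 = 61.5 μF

Step 1 — Angular frequency: ω = 2π·f = 2π·100 = 628.3 rad/s.
Step 2 — Component impedances:
  Z1: Z = 1/(jωC) = -j/(ω·C) = 0 - j276.3 Ω
  Z2: Z = jωL = j·628.3·0.108 = 0 + j67.86 Ω
  Z3: Z = 1/(jωC) = -j/(ω·C) = 0 - j25.88 Ω
Step 3 — With open output, the series arm Z2 and the output shunt Z3 appear in series to ground: Z2 + Z3 = 0 + j41.98 Ω.
Step 4 — Parallel with input shunt Z1: Z_in = Z1 || (Z2 + Z3) = 0 + j49.5 Ω = 49.5∠90.0° Ω.

Z = 0 + j49.5 Ω = 49.5∠90.0° Ω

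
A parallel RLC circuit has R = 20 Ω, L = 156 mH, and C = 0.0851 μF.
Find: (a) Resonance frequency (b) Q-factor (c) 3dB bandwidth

Step 1 — Resonance: ω₀ = 1/√(LC) = 1/√(0.156·8.51e-08) = 8679 rad/s.
Step 2 — f₀ = ω₀/(2π) = 1381 Hz.
Step 3 — Parallel Q: Q = R/(ω₀L) = 20/(8679·0.156) = 0.01477.
Step 4 — Bandwidth: Δω = ω₀/Q = 5.875e+05 rad/s; BW = Δω/(2π) = 9.351e+04 Hz.

(a) f₀ = 1381 Hz  (b) Q = 0.01477  (c) BW = 9.351e+04 Hz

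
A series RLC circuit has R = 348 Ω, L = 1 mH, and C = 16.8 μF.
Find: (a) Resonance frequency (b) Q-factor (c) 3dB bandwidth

Step 1 — Resonance condition Im(Z)=0 gives ω₀ = 1/√(LC).
Step 2 — ω₀ = 1/√(0.001·1.68e-05) = 7715 rad/s.
Step 3 — f₀ = ω₀/(2π) = 1228 Hz.
Step 4 — Series Q: Q = ω₀L/R = 7715·0.001/348 = 0.02217.
Step 5 — 3dB bandwidth: Δω = ω₀/Q = 3.48e+05 rad/s; BW = Δω/(2π) = 5.539e+04 Hz.

(a) f₀ = 1228 Hz  (b) Q = 0.02217  (c) BW = 5.539e+04 Hz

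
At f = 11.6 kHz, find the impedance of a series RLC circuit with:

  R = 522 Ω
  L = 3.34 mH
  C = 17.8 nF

Step 1 — Angular frequency: ω = 2π·f = 2π·1.16e+04 = 7.288e+04 rad/s.
Step 2 — Component impedances:
  R: Z = R = 522 Ω
  L: Z = jωL = j·7.288e+04·0.00334 = 0 + j243.4 Ω
  C: Z = 1/(jωC) = -j/(ω·C) = 0 - j770.8 Ω
Step 3 — Series combination: Z_total = R + L + C = 522 - j527.4 Ω = 742∠-45.3° Ω.

Z = 522 - j527.4 Ω = 742∠-45.3° Ω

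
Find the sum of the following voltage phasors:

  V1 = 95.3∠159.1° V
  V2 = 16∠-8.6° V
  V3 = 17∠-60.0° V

Step 1 — Convert each phasor to rectangular form:
  V1 = 95.3·(cos(159.1°) + j·sin(159.1°)) = -89.03 + j34 V
  V2 = 16·(cos(-8.6°) + j·sin(-8.6°)) = 15.82 - j2.393 V
  V3 = 17·(cos(-60.0°) + j·sin(-60.0°)) = 8.5 - j14.72 V
Step 2 — Sum components: V_total = -64.71 + j16.88 V.
Step 3 — Convert to polar: |V_total| = 66.88 V, ∠V_total = 165.4°.

V_total = 66.88∠165.4° V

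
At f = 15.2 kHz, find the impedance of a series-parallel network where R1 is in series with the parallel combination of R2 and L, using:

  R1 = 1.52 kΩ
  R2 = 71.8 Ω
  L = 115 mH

Step 1 — Angular frequency: ω = 2π·f = 2π·1.52e+04 = 9.55e+04 rad/s.
Step 2 — Component impedances:
  R1: Z = R = 1520 Ω
  R2: Z = R = 71.8 Ω
  L: Z = jωL = j·9.55e+04·0.115 = 0 + j1.098e+04 Ω
Step 3 — Parallel branch: R2 || L = 1/(1/R2 + 1/L) = 71.8 + j0.4694 Ω.
Step 4 — Series with R1: Z_total = R1 + (R2 || L) = 1592 + j0.4694 Ω = 1592∠0.0° Ω.

Z = 1592 + j0.4694 Ω = 1592∠0.0° Ω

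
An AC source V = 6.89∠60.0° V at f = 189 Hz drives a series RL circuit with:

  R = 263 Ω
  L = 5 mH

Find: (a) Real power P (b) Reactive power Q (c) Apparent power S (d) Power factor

Step 1 — Angular frequency: ω = 2π·f = 2π·189 = 1188 rad/s.
Step 2 — Component impedances:
  R: Z = R = 263 Ω
  L: Z = jωL = j·1188·0.005 = 0 + j5.938 Ω
Step 3 — Series combination: Z_total = R + L = 263 + j5.938 Ω = 263.1∠1.3° Ω.
Step 4 — Source phasor: V = 6.89∠60.0° V = 3.445 + j5.967 V.
Step 5 — Current: I = V / Z = 0.0136 + j0.02238 A = 0.02619∠58.7° A.
Step 6 — Complex power: S = V·I* = 0.1804 + j0.004073 VA.
Step 7 — Real power: P = Re(S) = 0.1804 W.
Step 8 — Reactive power: Q = Im(S) = 0.004073 VAR.
Step 9 — Apparent power: |S| = 0.1805 VA.
Step 10 — Power factor: PF = P/|S| = 0.9997 (lagging).

(a) P = 0.1804 W  (b) Q = 0.004073 VAR  (c) S = 0.1805 VA  (d) PF = 0.9997 (lagging)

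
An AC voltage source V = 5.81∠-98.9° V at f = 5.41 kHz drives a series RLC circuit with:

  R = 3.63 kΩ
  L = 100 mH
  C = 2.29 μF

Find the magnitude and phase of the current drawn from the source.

Step 1 — Angular frequency: ω = 2π·f = 2π·5410 = 3.399e+04 rad/s.
Step 2 — Component impedances:
  R: Z = R = 3630 Ω
  L: Z = jωL = j·3.399e+04·0.1 = 0 + j3399 Ω
  C: Z = 1/(jωC) = -j/(ω·C) = 0 - j12.85 Ω
Step 3 — Series combination: Z_total = R + L + C = 3630 + j3386 Ω = 4964∠43.0° Ω.
Step 4 — Source phasor: V = 5.81∠-98.9° V = -0.8989 - j5.74 V.
Step 5 — Ohm's law: I = V / Z_total = (-0.8989 - j5.74) / (3630 + j3386) = -0.0009211 - j0.000722 A.
Step 6 — Convert to polar: |I| = 0.00117 A, ∠I = -141.9°.

I = 0.00117∠-141.9° A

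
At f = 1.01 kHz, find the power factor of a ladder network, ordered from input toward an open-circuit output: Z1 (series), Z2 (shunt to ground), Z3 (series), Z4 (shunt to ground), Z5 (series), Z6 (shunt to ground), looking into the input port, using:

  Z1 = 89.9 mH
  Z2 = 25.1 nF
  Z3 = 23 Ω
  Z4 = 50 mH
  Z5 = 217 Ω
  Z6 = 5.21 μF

Step 1 — Angular frequency: ω = 2π·f = 2π·1010 = 6346 rad/s.
Step 2 — Component impedances:
  Z1: Z = jωL = j·6346·0.0899 = 0 + j570.5 Ω
  Z2: Z = 1/(jωC) = -j/(ω·C) = 0 - j6278 Ω
  Z3: Z = R = 23 Ω
  Z4: Z = jωL = j·6346·0.05 = 0 + j317.3 Ω
  Z5: Z = R = 217 Ω
  Z6: Z = 1/(jωC) = -j/(ω·C) = 0 - j30.25 Ω
Step 3 — Ladder network (open output): work backward from the far end, alternating series and parallel combinations. Z_in = 197.4 + j659.9 Ω = 688.8∠73.3° Ω.
Step 4 — Power factor: PF = cos(φ) = Re(Z)/|Z| = 197.4/688.8 = 0.2866.
Step 5 — Type: Im(Z) = 659.9 ⇒ lagging (phase φ = 73.3°).

PF = 0.2866 (lagging, φ = 73.3°)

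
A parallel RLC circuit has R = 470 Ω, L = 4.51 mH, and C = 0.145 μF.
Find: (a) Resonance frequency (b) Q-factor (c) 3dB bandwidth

Step 1 — Resonance: ω₀ = 1/√(LC) = 1/√(0.00451·1.45e-07) = 3.91e+04 rad/s.
Step 2 — f₀ = ω₀/(2π) = 6224 Hz.
Step 3 — Parallel Q: Q = R/(ω₀L) = 470/(3.91e+04·0.00451) = 2.665.
Step 4 — Bandwidth: Δω = ω₀/Q = 1.467e+04 rad/s; BW = Δω/(2π) = 2335 Hz.

(a) f₀ = 6224 Hz  (b) Q = 2.665  (c) BW = 2335 Hz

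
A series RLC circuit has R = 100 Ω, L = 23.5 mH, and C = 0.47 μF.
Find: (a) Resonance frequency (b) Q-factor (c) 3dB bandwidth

Step 1 — Resonance: ω₀ = 1/√(LC) = 1/√(0.0235·4.7e-07) = 9515 rad/s.
Step 2 — f₀ = ω₀/(2π) = 1514 Hz.
Step 3 — Series Q: Q = ω₀L/R = 9515·0.0235/100 = 2.236.
Step 4 — Bandwidth: Δω = ω₀/Q = 4255 rad/s; BW = Δω/(2π) = 677.3 Hz.

(a) f₀ = 1514 Hz  (b) Q = 2.236  (c) BW = 677.3 Hz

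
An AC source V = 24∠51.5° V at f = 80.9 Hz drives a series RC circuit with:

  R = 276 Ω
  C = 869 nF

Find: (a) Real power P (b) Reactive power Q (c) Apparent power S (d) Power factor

Step 1 — Angular frequency: ω = 2π·f = 2π·80.9 = 508.3 rad/s.
Step 2 — Component impedances:
  R: Z = R = 276 Ω
  C: Z = 1/(jωC) = -j/(ω·C) = 0 - j2264 Ω
Step 3 — Series combination: Z_total = R + C = 276 - j2264 Ω = 2281∠-83.0° Ω.
Step 4 — Source phasor: V = 24∠51.5° V = 14.94 + j18.78 V.
Step 5 — Current: I = V / Z = -0.007382 + j0.007499 A = 0.01052∠134.5° A.
Step 6 — Complex power: S = V·I* = 0.03056 - j0.2507 VA.
Step 7 — Real power: P = Re(S) = 0.03056 W.
Step 8 — Reactive power: Q = Im(S) = -0.2507 VAR.
Step 9 — Apparent power: |S| = 0.2526 VA.
Step 10 — Power factor: PF = P/|S| = 0.121 (leading).

(a) P = 0.03056 W  (b) Q = -0.2507 VAR  (c) S = 0.2526 VA  (d) PF = 0.121 (leading)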